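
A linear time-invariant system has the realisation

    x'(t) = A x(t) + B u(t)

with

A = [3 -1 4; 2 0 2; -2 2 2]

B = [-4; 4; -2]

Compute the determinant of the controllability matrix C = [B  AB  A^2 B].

AB = [[-24], [-12], [12]]
A^2B = [[-12], [-24], [48]]
Controllability matrix C = [B  AB  A^2B] = [[-4, -24, -12], [4, -12, -24], [-2, 12, 48]]
Expanding along the first row, det(C) = (-4)·((-12)·48 - (-24)·12) - (-24)·(4·48 - (-24)·(-2)) + (-12)·(4·12 - (-12)·(-2)) = (-4)·(-288) - (-24)·144 + (-12)·24 = 4320
Since det(C) ≠ 0, rank(C) = 3 and the system is completely controllable.

4320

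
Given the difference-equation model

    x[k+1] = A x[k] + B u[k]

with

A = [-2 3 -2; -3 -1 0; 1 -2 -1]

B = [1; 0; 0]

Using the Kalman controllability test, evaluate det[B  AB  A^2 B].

AB = [[-2], [-3], [1]]
A^2B = [[-7], [9], [3]]
Controllability matrix C = [B  AB  A^2B] = [[1, -2, -7], [0, -3, 9], [0, 1, 3]]
Expanding along the first row, det(C) = 1·((-3)·3 - 9·1) - (-2)·(0·3 - 9·0) + (-7)·(0·1 - (-3)·0) = 1·(-18) - (-2)·0 + (-7)·0 = -18
Since det(C) ≠ 0, rank(C) = 3 and the system is completely controllable.

-18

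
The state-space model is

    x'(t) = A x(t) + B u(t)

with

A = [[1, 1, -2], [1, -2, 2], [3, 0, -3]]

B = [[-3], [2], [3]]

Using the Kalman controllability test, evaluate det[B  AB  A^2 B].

2712

AB = [[-7], [-1], [-18]]
A^2B = [[28], [-41], [33]]
Controllability matrix C = [B  AB  A^2B] = [[-3, -7, 28], [2, -1, -41], [3, -18, 33]]
Expanding along the first row, det(C) = (-3)·((-1)·33 - (-41)·(-18)) - (-7)·(2·33 - (-41)·3) + 28·(2·(-18) - (-1)·3) = (-3)·(-771) - (-7)·189 + 28·(-33) = 2712
Since det(C) ≠ 0, rank(C) = 3 and the system is completely controllable.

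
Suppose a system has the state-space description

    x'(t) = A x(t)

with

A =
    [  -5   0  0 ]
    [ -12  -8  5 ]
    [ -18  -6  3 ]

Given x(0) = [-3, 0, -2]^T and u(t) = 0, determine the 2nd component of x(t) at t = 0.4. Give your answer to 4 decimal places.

det(sI - A) = s^3 - (tr A)s^2 + (M11 + M22 + M33)s - det A, where Mii is the 2×2 principal minor of A obtained by deleting row i and column i.
tr A = (-5) + (-8) + 3 = -10; M11 = (-8)·3 - 5·(-6) = -24 - (-30) = 6; M22 = (-5)·3 - 0·(-18) = -15 - 0 = -15; M33 = (-5)·(-8) - 0·(-12) = 40 - 0 = 40; sum of minors = 31.
det A = (-5)·((-8)·3 - 5·(-6)) - 0·((-12)·3 - 5·(-18)) + 0·((-12)·(-6) - (-8)·(-18)) = (-5)·6 - 0·54 + 0·(-72) = -30.
So p(s) = det(sI - A) = s^3 + 10s^2 + 31s + 30.
Rational-root test: any integer root divides 30. Testing small divisors, s = -2 works: p(-2) = -8 + 40 + (-62) + 30 = 0, so (s + 2) is a factor.
Dividing, p(s) = (s + 2)(s^2 + 8s + 15).
Factor s^2 + 8s + 15: two numbers with sum -8 and product 15 are -3 and -5, so s^2 + 8s + 15 = (s + 3)(s + 5).
Hence p(s) = (s + 2) (s + 3) (s + 5), with roots -5, -3, -2.
The eigenvalues -5, -3, -2 are distinct and real, so A is diagonalisable and x(t) = e^{At} x(0) = V diag(e^{λ_i t}) V^{-1} x(0), where the columns of V are the eigenvectors.
λ = -5: A - (-5)I = [[0, 0, 0], [-12, -3, 5], [-18, -6, 8]]. v must be orthogonal to every row; (row 2) × (row 3) = [6, 6, 18], so take v_1 = [1, 1, 3]^T.
λ = -3: A - (-3)I = [[-2, 0, 0], [-12, -5, 5], [-18, -6, 6]]. v must be orthogonal to every row; (row 1) × (row 2) = [0, 10, 10], so take v_2 = [0, 1, 1]^T.
λ = -2: A - (-2)I = [[-3, 0, 0], [-12, -6, 5], [-18, -6, 5]]. v must be orthogonal to every row; (row 1) × (row 2) = [0, 15, 18], so take v_3 = [0, -5, -6]^T.
V = [v_1 v_2 v_3] = [[1, 0, 0], [1, 1, -5], [3, 1, -6]] has det V = -1, so V^{-1} = adj(V)/det V = [[1, 0, 0], [9, 6, -5], [2, 1, -1]].
Modal coordinates z(0) = V^{-1} x(0): 1·(-3) + 0·0 + 0·(-2) = -3; 9·(-3) + 6·0 + (-5)·(-2) = -17; 2·(-3) + 1·0 + (-1)·(-2) = -4; so z(0) = [-3, -17, -4]^T.
x_2(t) = Σ_i (v_i)_2 · z_i(0) · e^{λ_i t} (row 2 of V times the modal terms).
x_2(0.4) = 1·(-3)·e^{-5·0.4} + 1·(-17)·e^{-3·0.4} + (-5)·(-4)·e^{-2·0.4} = (-3)·0.135335 + (-17)·0.301194 + 20·0.449329 = 3.4603.

3.4603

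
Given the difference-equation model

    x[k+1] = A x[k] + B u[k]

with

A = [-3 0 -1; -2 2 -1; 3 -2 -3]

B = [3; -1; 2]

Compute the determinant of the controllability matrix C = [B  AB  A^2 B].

1679

AB = [[-11], [-10], [5]]
A^2B = [[28], [-3], [-28]]
Controllability matrix C = [B  AB  A^2B] = [[3, -11, 28], [-1, -10, -3], [2, 5, -28]]
Expanding along the first row, det(C) = 3·((-10)·(-28) - (-3)·5) - (-11)·((-1)·(-28) - (-3)·2) + 28·((-1)·5 - (-10)·2) = 3·295 - (-11)·34 + 28·15 = 1679
Since det(C) ≠ 0, rank(C) = 3 and the system is completely controllable.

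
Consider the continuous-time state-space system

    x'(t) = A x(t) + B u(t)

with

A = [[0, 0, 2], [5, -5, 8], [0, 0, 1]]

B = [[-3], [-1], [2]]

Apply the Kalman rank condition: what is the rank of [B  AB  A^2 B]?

2

AB = [[4], [6], [2]]
A^2B = [[4], [6], [2]]
Controllability matrix C = [B  AB  A^2B] = [[-3, 4, 4], [-1, 6, 6], [2, 2, 2]]
The rows r1, r2, r3 of C are linearly dependent: r1 - r2 + r3 = 0 (check each entry), so rank(C) ≤ 2.
The 2×2 minor from rows 1, 2, columns 1, 2 is (-3)·6 - 4·(-1) = -18 - (-4) = -14 ≠ 0, so rank(C) = 2.
rank(C) = 2 < n = 3, so the pair (A, B) is not completely controllable.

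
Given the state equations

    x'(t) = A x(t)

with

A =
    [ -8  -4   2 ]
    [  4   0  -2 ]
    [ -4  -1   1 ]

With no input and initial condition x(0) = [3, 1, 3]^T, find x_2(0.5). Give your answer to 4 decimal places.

0.3190

det(sI - A) = s^3 - (tr A)s^2 + (M11 + M22 + M33)s - det A, where Mii is the 2×2 principal minor of A obtained by deleting row i and column i.
tr A = (-8) + 0 + 1 = -7; M11 = 0·1 - (-2)·(-1) = 0 - 2 = -2; M22 = (-8)·1 - 2·(-4) = -8 - (-8) = 0; M33 = (-8)·0 - (-4)·4 = 0 - (-16) = 16; sum of minors = 14.
det A = (-8)·(0·1 - (-2)·(-1)) - (-4)·(4·1 - (-2)·(-4)) + 2·(4·(-1) - 0·(-4)) = (-8)·(-2) - (-4)·(-4) + 2·(-4) = -8.
So p(s) = det(sI - A) = s^3 + 7s^2 + 14s + 8.
Rational-root test: any integer root divides 8. Testing small divisors, s = -1 works: p(-1) = -1 + 7 + (-14) + 8 = 0, so (s + 1) is a factor.
Dividing, p(s) = (s + 1)(s^2 + 6s + 8).
Factor s^2 + 6s + 8: two numbers with sum -6 and product 8 are -2 and -4, so s^2 + 6s + 8 = (s + 2)(s + 4).
Hence p(s) = (s + 1) (s + 2) (s + 4), with roots -4, -2, -1.
The eigenvalues -4, -2, -1 are distinct and real, so A is diagonalisable and x(t) = e^{At} x(0) = V diag(e^{λ_i t}) V^{-1} x(0), where the columns of V are the eigenvectors.
λ = -4: A - (-4)I = [[-4, -4, 2], [4, 4, -2], [-4, -1, 5]]. v must be orthogonal to every row; (row 1) × (row 3) = [-18, 12, -12], so take v_1 = [3, -2, 2]^T.
λ = -2: A - (-2)I = [[-6, -4, 2], [4, 2, -2], [-4, -1, 3]]. v must be orthogonal to every row; (row 1) × (row 2) = [4, -4, 4], so take v_2 = [-1, 1, -1]^T.
λ = -1: A - (-1)I = [[-7, -4, 2], [4, 1, -2], [-4, -1, 2]]. v must be orthogonal to every row; (row 1) × (row 2) = [6, -6, 9], so take v_3 = [2, -2, 3]^T.
V = [v_1 v_2 v_3] = [[3, -1, 2], [-2, 1, -2], [2, -1, 3]] has det V = 1, so V^{-1} = adj(V)/det V = [[1, 1, 0], [2, 5, 2], [0, 1, 1]].
Modal coordinates z(0) = V^{-1} x(0): 1·3 + 1·1 + 0·3 = 4; 2·3 + 5·1 + 2·3 = 17; 0·3 + 1·1 + 1·3 = 4; so z(0) = [4, 17, 4]^T.
x_2(t) = Σ_i (v_i)_2 · z_i(0) · e^{λ_i t} (row 2 of V times the modal terms).
x_2(0.5) = (-2)·4·e^{-4·0.5} + 1·17·e^{-2·0.5} + (-2)·4·e^{-1·0.5} = (-8)·0.135335 + 17·0.367879 + (-8)·0.606531 = 0.3190.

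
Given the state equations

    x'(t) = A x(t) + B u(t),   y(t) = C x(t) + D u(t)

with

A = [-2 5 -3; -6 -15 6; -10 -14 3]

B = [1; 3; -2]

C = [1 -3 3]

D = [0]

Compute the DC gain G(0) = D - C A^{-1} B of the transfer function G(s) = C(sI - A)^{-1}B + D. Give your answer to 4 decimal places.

-5.3333

G(0) = C(-A)^{-1}B + D = -C A^{-1} B + D.
det A = -90, so A^{-1} = (1/-90)·adj(A) = [[-13/30, -3/10, 1/6], [7/15, 2/5, -1/3], [11/15, 13/15, -2/3]]
A^{-1} B = [-5/3, 7/3, 14/3]^T
C A^{-1} B = 16/3
G(0) = D - C A^{-1} B = 0 - (16/3) = -16/3 ≈ -5.3333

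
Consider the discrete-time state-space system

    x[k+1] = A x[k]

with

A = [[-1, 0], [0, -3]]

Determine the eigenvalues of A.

-3, -1

det(zI - A) = z^2 - (tr A)z + det A, with tr A = (-1) + (-3) = -4 and det A = (-1)·(-3) - 0·0 = 3 - 0 = 3.
So p(z) = det(zI - A) = z^2 + 4z + 3.
Factor z^2 + 4z + 3: two numbers with sum -4 and product 3 are -1 and -3, so z^2 + 4z + 3 = (z + 1)(z + 3).
Hence p(z) = (z + 1) (z + 3), with roots -3, -1.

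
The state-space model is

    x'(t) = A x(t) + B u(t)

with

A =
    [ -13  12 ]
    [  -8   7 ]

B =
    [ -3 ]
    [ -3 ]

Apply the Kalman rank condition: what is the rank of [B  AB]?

AB = [[3], [3]]
Controllability matrix C = [B  AB] = [[-3, 3], [-3, 3]]
Every column of C is a scalar multiple of column 1 = [-3, -3] (multipliers 1, -1), so the columns span a one-dimensional space.
C ≠ 0, hence rank(C) = 1.
rank(C) = 1 < n = 2, so the pair (A, B) is not completely controllable.

1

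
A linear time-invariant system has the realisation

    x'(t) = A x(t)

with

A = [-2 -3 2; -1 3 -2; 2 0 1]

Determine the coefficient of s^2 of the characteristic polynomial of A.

Expand det(sI - A) for the 3×3 matrix.
p(s) = s^3 - 2s^2 - 12s + 9.
(Check: constant term = det(-A) = (-1)^3 det A = 9; coefficient of s^2 = -tr A = -2.)
The coefficient of s^2 is -2.

-2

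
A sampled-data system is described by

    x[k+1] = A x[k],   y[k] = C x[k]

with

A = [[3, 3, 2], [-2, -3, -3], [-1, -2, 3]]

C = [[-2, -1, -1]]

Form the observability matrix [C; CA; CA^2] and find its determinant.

CA = [[-3, -1, -4]]
CA^2 = [[-3, 2, -15]]
Observability matrix O = [C; CA; CA^2] = [[-2, -1, -1], [-3, -1, -4], [-3, 2, -15]]
Expanding along the first row, det(O) = (-2)·((-1)·(-15) - (-4)·2) - (-1)·((-3)·(-15) - (-4)·(-3)) + (-1)·((-3)·2 - (-1)·(-3)) = (-2)·23 - (-1)·33 + (-1)·(-9) = -4
Since det(O) ≠ 0, rank(O) = 3 and the system is completely observable.

-4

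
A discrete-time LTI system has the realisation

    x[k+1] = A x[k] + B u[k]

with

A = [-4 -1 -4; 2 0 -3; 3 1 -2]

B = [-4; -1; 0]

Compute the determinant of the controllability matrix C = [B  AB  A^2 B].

AB = [[17], [-8], [-13]]
A^2B = [[-8], [73], [69]]
Controllability matrix C = [B  AB  A^2B] = [[-4, 17, -8], [-1, -8, 73], [0, -13, 69]]
Expanding along the first row, det(C) = (-4)·((-8)·69 - 73·(-13)) - 17·((-1)·69 - 73·0) + (-8)·((-1)·(-13) - (-8)·0) = (-4)·397 - 17·(-69) + (-8)·13 = -519
Since det(C) ≠ 0, rank(C) = 3 and the system is completely controllable.

-519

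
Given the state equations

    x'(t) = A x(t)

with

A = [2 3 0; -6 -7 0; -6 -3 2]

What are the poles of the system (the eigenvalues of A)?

det(sI - A) = s^3 - (tr A)s^2 + (M11 + M22 + M33)s - det A, where Mii is the 2×2 principal minor of A obtained by deleting row i and column i.
tr A = 2 + (-7) + 2 = -3; M11 = (-7)·2 - 0·(-3) = -14 - 0 = -14; M22 = 2·2 - 0·(-6) = 4 - 0 = 4; M33 = 2·(-7) - 3·(-6) = -14 - (-18) = 4; sum of minors = -6.
det A = 2·((-7)·2 - 0·(-3)) - 3·((-6)·2 - 0·(-6)) + 0·((-6)·(-3) - (-7)·(-6)) = 2·(-14) - 3·(-12) + 0·(-24) = 8.
So p(s) = det(sI - A) = s^3 + 3s^2 - 6s - 8.
Rational-root test: any integer root divides -8. Testing small divisors, s = -1 works: p(-1) = -1 + 3 + 6 + (-8) = 0, so (s + 1) is a factor.
Dividing, p(s) = (s + 1)(s^2 + 2s - 8).
Factor s^2 + 2s - 8: two numbers with sum -2 and product -8 are 2 and -4, so s^2 + 2s - 8 = (s - 2)(s + 4).
Hence p(s) = (s - 2) (s + 1) (s + 4), with roots -4, -1, 2.
At least one eigenvalue has non-negative real part, so the system is not asymptotically stable.

-4, -1, 2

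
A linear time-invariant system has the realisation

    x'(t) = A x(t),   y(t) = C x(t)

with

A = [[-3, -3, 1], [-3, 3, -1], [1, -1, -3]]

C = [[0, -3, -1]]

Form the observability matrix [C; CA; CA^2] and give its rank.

3

CA = [[8, -8, 6]]
CA^2 = [[6, -54, -2]]
Observability matrix O = [C; CA; CA^2] = [[0, -3, -1], [8, -8, 6], [6, -54, -2]]
det(O) = 0·((-8)·(-2) - 6·(-54)) - (-3)·(8·(-2) - 6·6) + (-1)·(8·(-54) - (-8)·6) = 0·340 - (-3)·(-52) + (-1)·(-384) = 228 ≠ 0, so rank(O) = 3.
rank(O) = 3 = n, so the pair (A, C) is completely observable.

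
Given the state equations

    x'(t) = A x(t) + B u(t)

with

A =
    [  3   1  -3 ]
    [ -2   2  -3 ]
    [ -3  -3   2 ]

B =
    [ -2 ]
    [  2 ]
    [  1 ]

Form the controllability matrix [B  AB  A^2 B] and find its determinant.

AB = [[-7], [5], [2]]
A^2B = [[-22], [18], [10]]
Controllability matrix C = [B  AB  A^2B] = [[-2, -7, -22], [2, 5, 18], [1, 2, 10]]
Expanding along the first row, det(C) = (-2)·(5·10 - 18·2) - (-7)·(2·10 - 18·1) + (-22)·(2·2 - 5·1) = (-2)·14 - (-7)·2 + (-22)·(-1) = 8
Since det(C) ≠ 0, rank(C) = 3 and the system is completely controllable.

8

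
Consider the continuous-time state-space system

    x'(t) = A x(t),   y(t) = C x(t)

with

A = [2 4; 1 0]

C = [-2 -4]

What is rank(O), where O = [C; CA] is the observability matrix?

2

CA = [[-8, -8]]
Observability matrix O = [C; CA] = [[-2, -4], [-8, -8]]
det(O) = (-2)·(-8) - (-4)·(-8) = 16 - 32 = -16 ≠ 0, so rank(O) = 2.
rank(O) = 2 = n, so the pair (A, C) is completely observable.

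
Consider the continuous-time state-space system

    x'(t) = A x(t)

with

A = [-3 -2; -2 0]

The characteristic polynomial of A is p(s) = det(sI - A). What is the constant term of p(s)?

-4

For a 2×2 matrix, det(sI - A) = s^2 - (tr A)s + det A.
tr A = -3, det A = -4.
So p(s) = s^2 + 3s - 4.
The constant term is -4.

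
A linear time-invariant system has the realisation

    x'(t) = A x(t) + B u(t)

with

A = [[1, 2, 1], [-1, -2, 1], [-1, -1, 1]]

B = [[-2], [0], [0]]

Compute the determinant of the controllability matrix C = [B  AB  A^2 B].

-8

AB = [[-2], [2], [2]]
A^2B = [[4], [0], [2]]
Controllability matrix C = [B  AB  A^2B] = [[-2, -2, 4], [0, 2, 0], [0, 2, 2]]
Expanding along the first row, det(C) = (-2)·(2·2 - 0·2) - (-2)·(0·2 - 0·0) + 4·(0·2 - 2·0) = (-2)·4 - (-2)·0 + 4·0 = -8
Since det(C) ≠ 0, rank(C) = 3 and the system is completely controllable.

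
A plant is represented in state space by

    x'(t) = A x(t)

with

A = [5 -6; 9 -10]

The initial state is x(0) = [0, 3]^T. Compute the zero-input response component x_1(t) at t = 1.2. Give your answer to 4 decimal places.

-1.7578

det(sI - A) = s^2 - (tr A)s + det A, with tr A = 5 + (-10) = -5 and det A = 5·(-10) - (-6)·9 = -50 - (-54) = 4.
So p(s) = det(sI - A) = s^2 + 5s + 4.
Factor s^2 + 5s + 4: two numbers with sum -5 and product 4 are -1 and -4, so s^2 + 5s + 4 = (s + 1)(s + 4).
Hence p(s) = (s + 1) (s + 4), with roots -4, -1.
The eigenvalues -4, -1 are distinct and real, so A is diagonalisable and x(t) = e^{At} x(0) = V diag(e^{λ_i t}) V^{-1} x(0), where the columns of V are the eigenvectors.
λ = -4: A - (-4)I = [[9, -6], [9, -6]]. Row 1 gives 9·v1 + (-6)·v2 = 0, so take v_1 = [2, 3]^T.
λ = -1: A - (-1)I = [[6, -6], [9, -9]]. Row 1 gives 6·v1 + (-6)·v2 = 0, so take v_2 = [1, 1]^T.
V = [v_1 v_2] = [[2, 1], [3, 1]] has det V = -1, so V^{-1} = adj(V)/det V = [[-1, 1], [3, -2]].
Modal coordinates z(0) = V^{-1} x(0): (-1)·0 + 1·3 = 3; 3·0 + (-2)·3 = -6; so z(0) = [3, -6]^T.
x_1(t) = Σ_i (v_i)_1 · z_i(0) · e^{λ_i t} (row 1 of V times the modal terms).
x_1(1.2) = 2·3·e^{-4·1.2} + 1·(-6)·e^{-1·1.2} = 6·0.008230 + (-6)·0.301194 = -1.7578.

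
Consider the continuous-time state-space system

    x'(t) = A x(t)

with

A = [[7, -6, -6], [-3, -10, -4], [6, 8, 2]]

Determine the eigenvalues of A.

-6, 1, 4

det(sI - A) = s^3 - (tr A)s^2 + (M11 + M22 + M33)s - det A, where Mii is the 2×2 principal minor of A obtained by deleting row i and column i.
tr A = 7 + (-10) + 2 = -1; M11 = (-10)·2 - (-4)·8 = -20 - (-32) = 12; M22 = 7·2 - (-6)·6 = 14 - (-36) = 50; M33 = 7·(-10) - (-6)·(-3) = -70 - 18 = -88; sum of minors = -26.
det A = 7·((-10)·2 - (-4)·8) - (-6)·((-3)·2 - (-4)·6) + (-6)·((-3)·8 - (-10)·6) = 7·12 - (-6)·18 + (-6)·36 = -24.
So p(s) = det(sI - A) = s^3 + s^2 - 26s + 24.
Rational-root test: any integer root divides 24. Testing small divisors, s = 1 works: p(1) = 1 + 1 + (-26) + 24 = 0, so (s - 1) is a factor.
Dividing, p(s) = (s - 1)(s^2 + 2s - 24).
Factor s^2 + 2s - 24: two numbers with sum -2 and product -24 are 4 and -6, so s^2 + 2s - 24 = (s - 4)(s + 6).
Hence p(s) = (s - 4) (s - 1) (s + 6), with roots -6, 1, 4.
At least one eigenvalue has non-negative real part, so the system is not asymptotically stable.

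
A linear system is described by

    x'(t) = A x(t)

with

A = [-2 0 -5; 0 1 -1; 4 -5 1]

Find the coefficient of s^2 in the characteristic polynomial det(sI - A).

Expand det(sI - A) for the 3×3 matrix.
p(s) = s^3 + 12s - 28.
(Check: constant term = det(-A) = (-1)^3 det A = -28; coefficient of s^2 = -tr A = 0.)
The coefficient of s^2 is 0.

0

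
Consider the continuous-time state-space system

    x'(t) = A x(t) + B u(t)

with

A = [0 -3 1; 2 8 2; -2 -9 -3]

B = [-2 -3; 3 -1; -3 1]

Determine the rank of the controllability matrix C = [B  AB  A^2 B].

AB = [[-12, 4], [14, -12], [-14, 12]]
A^2B = [[-56, 48], [60, -64], [-60, 64]]
Controllability matrix C = [B  AB  A^2B] = [[-2, -3, -12, 4, -56, 48], [3, -1, 14, -12, 60, -64], [-3, 1, -14, 12, -60, 64]]
The rows r1, r2, r3 of C are linearly dependent: r2 + r3 = 0 (check each entry), so rank(C) ≤ 2.
The 2×2 minor from rows 1, 2, columns 1, 2 is (-2)·(-1) - (-3)·3 = 2 - (-9) = 11 ≠ 0, so rank(C) = 2.
rank(C) = 2 < n = 3, so the pair (A, B) is not completely controllable.

2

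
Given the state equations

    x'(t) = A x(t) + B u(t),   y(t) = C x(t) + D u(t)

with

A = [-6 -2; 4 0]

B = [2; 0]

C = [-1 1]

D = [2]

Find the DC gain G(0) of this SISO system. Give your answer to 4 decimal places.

G(0) = C(-A)^{-1}B + D = -C A^{-1} B + D.
det A = 8, so A^{-1} = (1/8)·adj(A) = [[0, 1/4], [-1/2, -3/4]]
A^{-1} B = [0, -1]^T
C A^{-1} B = -1
G(0) = D - C A^{-1} B = 2 - (-1) = 3

3.0000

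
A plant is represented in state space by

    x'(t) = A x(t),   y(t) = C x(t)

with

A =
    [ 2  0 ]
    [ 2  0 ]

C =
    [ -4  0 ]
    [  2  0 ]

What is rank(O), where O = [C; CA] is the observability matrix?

1

CA = [[-8, 0], [4, 0]]
Observability matrix O = [C; CA] = [[-4, 0], [2, 0], [-8, 0], [4, 0]]
Every row of O is a scalar multiple of row 1 = [-4, 0] (multipliers 1, -1/2, 2, -1), so the rows span a one-dimensional space.
O ≠ 0, hence rank(O) = 1.
rank(O) = 1 < n = 2, so the pair (A, C) is not completely observable.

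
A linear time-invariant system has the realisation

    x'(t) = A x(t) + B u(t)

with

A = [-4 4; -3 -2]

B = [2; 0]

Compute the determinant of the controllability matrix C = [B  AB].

AB = [[-8], [-6]]
Controllability matrix C = [B  AB] = [[2, -8], [0, -6]]
det(C) = 2·(-6) - (-8)·0 = -12 - 0 = -12
Since det(C) ≠ 0, rank(C) = 2 and the system is completely controllable.

-12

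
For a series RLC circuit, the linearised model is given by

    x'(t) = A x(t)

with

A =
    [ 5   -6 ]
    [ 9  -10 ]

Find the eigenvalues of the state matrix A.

-4, -1

det(sI - A) = s^2 - (tr A)s + det A, with tr A = 5 + (-10) = -5 and det A = 5·(-10) - (-6)·9 = -50 - (-54) = 4.
So p(s) = det(sI - A) = s^2 + 5s + 4.
Factor s^2 + 5s + 4: two numbers with sum -5 and product 4 are -1 and -4, so s^2 + 5s + 4 = (s + 1)(s + 4).
Hence p(s) = (s + 1) (s + 4), with roots -4, -1.
All eigenvalues have negative real part, so the system is asymptotically stable.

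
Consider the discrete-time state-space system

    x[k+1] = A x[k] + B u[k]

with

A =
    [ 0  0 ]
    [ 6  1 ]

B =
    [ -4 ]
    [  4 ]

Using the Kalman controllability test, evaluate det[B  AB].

AB = [[0], [-20]]
Controllability matrix C = [B  AB] = [[-4, 0], [4, -20]]
det(C) = (-4)·(-20) - 0·4 = 80 - 0 = 80
Since det(C) ≠ 0, rank(C) = 2 and the system is completely controllable.

80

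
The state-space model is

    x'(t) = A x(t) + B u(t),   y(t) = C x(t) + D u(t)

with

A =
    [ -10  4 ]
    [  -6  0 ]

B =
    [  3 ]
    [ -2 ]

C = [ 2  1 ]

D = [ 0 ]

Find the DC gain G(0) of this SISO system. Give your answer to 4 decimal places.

G(0) = C(-A)^{-1}B + D = -C A^{-1} B + D.
det A = 24, so A^{-1} = (1/24)·adj(A) = [[0, -1/6], [1/4, -5/12]]
A^{-1} B = [1/3, 19/12]^T
C A^{-1} B = 9/4
G(0) = D - C A^{-1} B = 0 - (9/4) = -9/4 ≈ -2.2500

-2.2500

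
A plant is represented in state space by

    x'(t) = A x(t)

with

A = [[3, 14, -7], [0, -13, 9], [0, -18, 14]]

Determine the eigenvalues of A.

-4, 3, 5

det(sI - A) = s^3 - (tr A)s^2 + (M11 + M22 + M33)s - det A, where Mii is the 2×2 principal minor of A obtained by deleting row i and column i.
tr A = 3 + (-13) + 14 = 4; M11 = (-13)·14 - 9·(-18) = -182 - (-162) = -20; M22 = 3·14 - (-7)·0 = 42 - 0 = 42; M33 = 3·(-13) - 14·0 = -39 - 0 = -39; sum of minors = -17.
det A = 3·((-13)·14 - 9·(-18)) - 14·(0·14 - 9·0) + (-7)·(0·(-18) - (-13)·0) = 3·(-20) - 14·0 + (-7)·0 = -60.
So p(s) = det(sI - A) = s^3 - 4s^2 - 17s + 60.
Rational-root test: any integer root divides 60. Testing small divisors, s = 3 works: p(3) = 27 + (-36) + (-51) + 60 = 0, so (s - 3) is a factor.
Dividing, p(s) = (s - 3)(s^2 - s - 20).
Factor s^2 - s - 20: two numbers with sum 1 and product -20 are 5 and -4, so s^2 - s - 20 = (s - 5)(s + 4).
Hence p(s) = (s - 5) (s - 3) (s + 4), with roots -4, 3, 5.
At least one eigenvalue has non-negative real part, so the system is not asymptotically stable.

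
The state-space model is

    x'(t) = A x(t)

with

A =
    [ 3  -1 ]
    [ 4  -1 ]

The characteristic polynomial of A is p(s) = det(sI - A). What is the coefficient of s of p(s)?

For a 2×2 matrix, det(sI - A) = s^2 - (tr A)s + det A.
tr A = 2, det A = 1.
So p(s) = s^2 - 2s + 1.
The coefficient of s is -2.

-2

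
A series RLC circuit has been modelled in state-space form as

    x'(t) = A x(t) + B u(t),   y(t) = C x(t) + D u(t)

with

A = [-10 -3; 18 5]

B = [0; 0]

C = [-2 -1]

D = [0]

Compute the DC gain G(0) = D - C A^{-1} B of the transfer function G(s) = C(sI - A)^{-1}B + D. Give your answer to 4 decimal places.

0.0000

G(0) = C(-A)^{-1}B + D = -C A^{-1} B + D.
det A = 4, so A^{-1} = (1/4)·adj(A) = [[5/4, 3/4], [-9/2, -5/2]]
A^{-1} B = [0, 0]^T
C A^{-1} B = 0
G(0) = D - C A^{-1} B = 0 - (0) = 0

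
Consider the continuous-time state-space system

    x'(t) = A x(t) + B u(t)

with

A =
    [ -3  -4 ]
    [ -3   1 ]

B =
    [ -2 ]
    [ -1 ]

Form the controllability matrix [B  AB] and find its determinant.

0

AB = [[10], [5]]
Controllability matrix C = [B  AB] = [[-2, 10], [-1, 5]]
det(C) = (-2)·5 - 10·(-1) = -10 - (-10) = 0
Since det(C) = 0, rank(C) < 2 and the system is not completely controllable.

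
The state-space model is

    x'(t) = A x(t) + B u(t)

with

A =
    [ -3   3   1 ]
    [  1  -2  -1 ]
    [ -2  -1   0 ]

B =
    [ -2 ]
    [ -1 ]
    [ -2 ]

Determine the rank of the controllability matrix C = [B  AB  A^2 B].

3

AB = [[1], [2], [5]]
A^2B = [[8], [-8], [-4]]
Controllability matrix C = [B  AB  A^2B] = [[-2, 1, 8], [-1, 2, -8], [-2, 5, -4]]
det(C) = (-2)·(2·(-4) - (-8)·5) - 1·((-1)·(-4) - (-8)·(-2)) + 8·((-1)·5 - 2·(-2)) = (-2)·32 - 1·(-12) + 8·(-1) = -60 ≠ 0, so rank(C) = 3.
rank(C) = 3 = n, so the pair (A, B) is completely controllable.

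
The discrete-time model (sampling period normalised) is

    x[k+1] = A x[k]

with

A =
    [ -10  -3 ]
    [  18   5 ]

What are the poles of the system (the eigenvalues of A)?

-4, -1

det(zI - A) = z^2 - (tr A)z + det A, with tr A = (-10) + 5 = -5 and det A = (-10)·5 - (-3)·18 = -50 - (-54) = 4.
So p(z) = det(zI - A) = z^2 + 5z + 4.
Factor z^2 + 5z + 4: two numbers with sum -5 and product 4 are -1 and -4, so z^2 + 5z + 4 = (z + 1)(z + 4).
Hence p(z) = (z + 1) (z + 4), with roots -4, -1.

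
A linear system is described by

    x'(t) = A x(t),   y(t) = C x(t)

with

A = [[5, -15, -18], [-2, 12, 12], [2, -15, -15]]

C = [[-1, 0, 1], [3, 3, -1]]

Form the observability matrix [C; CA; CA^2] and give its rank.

CA = [[-3, 0, 3], [7, 6, -3]]
CA^2 = [[-9, 0, 9], [17, 12, -9]]
Observability matrix O = [C; CA; CA^2] = [[-1, 0, 1], [3, 3, -1], [-3, 0, 3], [7, 6, -3], [-9, 0, 9], [17, 12, -9]]
The columns c1, c2, c3 of O are linearly dependent: 3·c1 - 2·c2 + 3·c3 = 0 (check each entry), so rank(O) ≤ 2.
The 2×2 minor from rows 1, 2, columns 1, 2 is (-1)·3 - 0·3 = -3 - 0 = -3 ≠ 0, so rank(O) = 2.
rank(O) = 2 < n = 3, so the pair (A, C) is not completely observable.

2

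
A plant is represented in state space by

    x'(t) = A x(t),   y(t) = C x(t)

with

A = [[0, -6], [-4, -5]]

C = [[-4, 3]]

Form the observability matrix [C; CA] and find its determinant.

CA = [[-12, 9]]
Observability matrix O = [C; CA] = [[-4, 3], [-12, 9]]
det(O) = (-4)·9 - 3·(-12) = -36 - (-36) = 0
Since det(O) = 0, rank(O) < 2 and the system is not completely observable.

0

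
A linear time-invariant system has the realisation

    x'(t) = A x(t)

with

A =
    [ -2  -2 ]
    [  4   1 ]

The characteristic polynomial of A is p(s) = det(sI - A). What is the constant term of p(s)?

6

For a 2×2 matrix, det(sI - A) = s^2 - (tr A)s + det A.
tr A = -1, det A = 6.
So p(s) = s^2 + s + 6.
The constant term is 6.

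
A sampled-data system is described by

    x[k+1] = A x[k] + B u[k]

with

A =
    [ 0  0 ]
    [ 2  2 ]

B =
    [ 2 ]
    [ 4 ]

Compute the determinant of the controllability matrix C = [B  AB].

24

AB = [[0], [12]]
Controllability matrix C = [B  AB] = [[2, 0], [4, 12]]
det(C) = 2·12 - 0·4 = 24 - 0 = 24
Since det(C) ≠ 0, rank(C) = 2 and the system is completely controllable.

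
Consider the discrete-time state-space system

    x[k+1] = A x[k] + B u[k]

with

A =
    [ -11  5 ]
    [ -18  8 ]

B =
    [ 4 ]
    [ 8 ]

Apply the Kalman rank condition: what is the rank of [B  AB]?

AB = [[-4], [-8]]
Controllability matrix C = [B  AB] = [[4, -4], [8, -8]]
Every column of C is a scalar multiple of column 1 = [4, 8] (multipliers 1, -1), so the columns span a one-dimensional space.
C ≠ 0, hence rank(C) = 1.
rank(C) = 1 < n = 2, so the pair (A, B) is not completely controllable.

1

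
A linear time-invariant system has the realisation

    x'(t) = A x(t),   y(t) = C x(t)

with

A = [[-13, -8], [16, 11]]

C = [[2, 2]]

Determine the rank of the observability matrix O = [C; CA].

CA = [[6, 6]]
Observability matrix O = [C; CA] = [[2, 2], [6, 6]]
Every row of O is a scalar multiple of row 1 = [2, 2] (multipliers 1, 3), so the rows span a one-dimensional space.
O ≠ 0, hence rank(O) = 1.
rank(O) = 1 < n = 2, so the pair (A, C) is not completely observable.

1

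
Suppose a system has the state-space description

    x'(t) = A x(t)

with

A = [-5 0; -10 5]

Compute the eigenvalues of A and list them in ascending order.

-5, 5

det(sI - A) = s^2 - (tr A)s + det A, with tr A = (-5) + 5 = 0 and det A = (-5)·5 - 0·(-10) = -25 - 0 = -25.
So p(s) = det(sI - A) = s^2 - 25.
Factor s^2 - 25: two numbers with sum 0 and product -25 are 5 and -5, so s^2 - 25 = (s - 5)(s + 5).
Hence p(s) = (s - 5) (s + 5), with roots -5, 5.
At least one eigenvalue has non-negative real part, so the system is not asymptotically stable.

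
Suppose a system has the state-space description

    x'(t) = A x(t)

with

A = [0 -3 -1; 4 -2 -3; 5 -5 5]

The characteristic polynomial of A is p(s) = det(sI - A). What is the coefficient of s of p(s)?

-8

Expand det(sI - A) for the 3×3 matrix.
p(s) = s^3 - 3s^2 - 8s - 115.
(Check: constant term = det(-A) = (-1)^3 det A = -115; coefficient of s^2 = -tr A = -3.)
The coefficient of s is -8.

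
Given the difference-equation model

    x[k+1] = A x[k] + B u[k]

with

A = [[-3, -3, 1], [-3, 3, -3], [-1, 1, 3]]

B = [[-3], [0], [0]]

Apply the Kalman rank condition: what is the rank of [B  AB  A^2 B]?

3

AB = [[9], [9], [3]]
A^2B = [[-51], [-9], [9]]
Controllability matrix C = [B  AB  A^2B] = [[-3, 9, -51], [0, 9, -9], [0, 3, 9]]
det(C) = (-3)·(9·9 - (-9)·3) - 9·(0·9 - (-9)·0) + (-51)·(0·3 - 9·0) = (-3)·108 - 9·0 + (-51)·0 = -324 ≠ 0, so rank(C) = 3.
rank(C) = 3 = n, so the pair (A, B) is completely controllable.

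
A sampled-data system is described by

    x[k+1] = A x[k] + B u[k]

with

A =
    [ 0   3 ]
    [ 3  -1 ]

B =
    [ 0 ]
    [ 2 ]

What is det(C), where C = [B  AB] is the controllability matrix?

AB = [[6], [-2]]
Controllability matrix C = [B  AB] = [[0, 6], [2, -2]]
det(C) = 0·(-2) - 6·2 = 0 - 12 = -12
Since det(C) ≠ 0, rank(C) = 2 and the system is completely controllable.

-12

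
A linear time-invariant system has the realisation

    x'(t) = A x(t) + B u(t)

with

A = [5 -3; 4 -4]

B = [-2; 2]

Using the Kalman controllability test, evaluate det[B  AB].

64

AB = [[-16], [-16]]
Controllability matrix C = [B  AB] = [[-2, -16], [2, -16]]
det(C) = (-2)·(-16) - (-16)·2 = 32 - (-32) = 64
Since det(C) ≠ 0, rank(C) = 2 and the system is completely controllable.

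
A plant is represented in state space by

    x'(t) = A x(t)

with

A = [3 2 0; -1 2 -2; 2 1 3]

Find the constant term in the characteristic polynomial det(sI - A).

Expand det(sI - A) for the 3×3 matrix.
p(s) = s^3 - 8s^2 + 25s - 22.
(Check: constant term = det(-A) = (-1)^3 det A = -22; coefficient of s^2 = -tr A = -8.)
The constant term is -22.

-22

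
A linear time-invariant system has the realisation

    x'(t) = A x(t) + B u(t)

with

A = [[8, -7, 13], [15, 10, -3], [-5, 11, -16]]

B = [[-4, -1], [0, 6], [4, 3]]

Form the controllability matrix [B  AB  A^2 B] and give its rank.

AB = [[20, -11], [-72, 36], [-44, 23]]
A^2B = [[92, -41], [-288, 126], [-188, 83]]
Controllability matrix C = [B  AB  A^2B] = [[-4, -1, 20, -11, 92, -41], [0, 6, -72, 36, -288, 126], [4, 3, -44, 23, -188, 83]]
The rows r1, r2, r3 of C are linearly dependent: 3·r1 - r2 + 3·r3 = 0 (check each entry), so rank(C) ≤ 2.
The 2×2 minor from rows 1, 2, columns 1, 2 is (-4)·6 - (-1)·0 = -24 - 0 = -24 ≠ 0, so rank(C) = 2.
rank(C) = 2 < n = 3, so the pair (A, B) is not completely controllable.

2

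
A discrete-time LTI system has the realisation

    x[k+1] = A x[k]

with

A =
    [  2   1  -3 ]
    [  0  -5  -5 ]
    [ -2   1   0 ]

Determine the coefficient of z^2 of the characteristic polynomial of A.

3

Expand det(zI - A) for the 3×3 matrix.
p(z) = z^3 + 3z^2 - 11z - 50.
(Check: constant term = det(-A) = (-1)^3 det A = -50; coefficient of z^2 = -tr A = 3.)
The coefficient of z^2 is 3.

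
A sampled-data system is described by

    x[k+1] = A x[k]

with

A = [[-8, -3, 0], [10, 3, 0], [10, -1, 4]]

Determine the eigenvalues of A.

det(zI - A) = z^3 - (tr A)z^2 + (M11 + M22 + M33)z - det A, where Mii is the 2×2 principal minor of A obtained by deleting row i and column i.
tr A = (-8) + 3 + 4 = -1; M11 = 3·4 - 0·(-1) = 12 - 0 = 12; M22 = (-8)·4 - 0·10 = -32 - 0 = -32; M33 = (-8)·3 - (-3)·10 = -24 - (-30) = 6; sum of minors = -14.
det A = (-8)·(3·4 - 0·(-1)) - (-3)·(10·4 - 0·10) + 0·(10·(-1) - 3·10) = (-8)·12 - (-3)·40 + 0·(-40) = 24.
So p(z) = det(zI - A) = z^3 + z^2 - 14z - 24.
Rational-root test: any integer root divides -24. Testing small divisors, z = -2 works: p(-2) = -8 + 4 + 28 + (-24) = 0, so (z + 2) is a factor.
Dividing, p(z) = (z + 2)(z^2 - z - 12).
Factor z^2 - z - 12: two numbers with sum 1 and product -12 are 4 and -3, so z^2 - z - 12 = (z - 4)(z + 3).
Hence p(z) = (z - 4) (z + 2) (z + 3), with roots -3, -2, 4.

-3, -2, 4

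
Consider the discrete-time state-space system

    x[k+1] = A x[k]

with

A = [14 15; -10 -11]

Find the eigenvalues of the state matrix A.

-1, 4

det(zI - A) = z^2 - (tr A)z + det A, with tr A = 14 + (-11) = 3 and det A = 14·(-11) - 15·(-10) = -154 - (-150) = -4.
So p(z) = det(zI - A) = z^2 - 3z - 4.
Factor z^2 - 3z - 4: two numbers with sum 3 and product -4 are 4 and -1, so z^2 - 3z - 4 = (z - 4)(z + 1).
Hence p(z) = (z - 4) (z + 1), with roots -1, 4.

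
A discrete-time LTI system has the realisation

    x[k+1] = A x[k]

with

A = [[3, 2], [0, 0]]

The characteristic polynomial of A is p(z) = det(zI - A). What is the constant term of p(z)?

0

For a 2×2 matrix, det(zI - A) = z^2 - (tr A)z + det A.
tr A = 3, det A = 0.
So p(z) = z^2 - 3z.
The constant term is 0.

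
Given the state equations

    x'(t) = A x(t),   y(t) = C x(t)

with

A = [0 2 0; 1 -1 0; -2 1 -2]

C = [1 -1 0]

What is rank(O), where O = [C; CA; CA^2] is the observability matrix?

CA = [[-1, 3, 0]]
CA^2 = [[3, -5, 0]]
Observability matrix O = [C; CA; CA^2] = [[1, -1, 0], [-1, 3, 0], [3, -5, 0]]
Column 3 of O is identically zero, so rank(O) ≤ 2.
The 2×2 minor from rows 1, 2, columns 1, 2 is 1·3 - (-1)·(-1) = 3 - 1 = 2 ≠ 0, so rank(O) = 2.
rank(O) = 2 < n = 3, so the pair (A, C) is not completely observable.

2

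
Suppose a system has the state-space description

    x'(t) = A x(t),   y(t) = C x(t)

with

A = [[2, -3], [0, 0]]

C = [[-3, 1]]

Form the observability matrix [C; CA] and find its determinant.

CA = [[-6, 9]]
Observability matrix O = [C; CA] = [[-3, 1], [-6, 9]]
det(O) = (-3)·9 - 1·(-6) = -27 - (-6) = -21
Since det(O) ≠ 0, rank(O) = 2 and the system is completely observable.

-21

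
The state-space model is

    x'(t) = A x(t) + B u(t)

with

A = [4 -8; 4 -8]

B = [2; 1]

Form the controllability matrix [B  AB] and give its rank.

AB = [[0], [0]]
Controllability matrix C = [B  AB] = [[2, 0], [1, 0]]
Every column of C is a scalar multiple of column 1 = [2, 1] (multipliers 1, 0), so the columns span a one-dimensional space.
C ≠ 0, hence rank(C) = 1.
rank(C) = 1 < n = 2, so the pair (A, B) is not completely controllable.

1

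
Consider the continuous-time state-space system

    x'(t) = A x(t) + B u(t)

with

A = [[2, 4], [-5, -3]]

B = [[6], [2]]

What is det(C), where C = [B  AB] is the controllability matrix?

-256

AB = [[20], [-36]]
Controllability matrix C = [B  AB] = [[6, 20], [2, -36]]
det(C) = 6·(-36) - 20·2 = -216 - 40 = -256
Since det(C) ≠ 0, rank(C) = 2 and the system is completely controllable.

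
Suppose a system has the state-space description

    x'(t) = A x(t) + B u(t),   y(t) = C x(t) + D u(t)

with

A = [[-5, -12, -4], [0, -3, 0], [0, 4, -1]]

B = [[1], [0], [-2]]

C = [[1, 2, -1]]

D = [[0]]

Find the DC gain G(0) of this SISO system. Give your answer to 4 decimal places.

G(0) = C(-A)^{-1}B + D = -C A^{-1} B + D.
det A = -15, so A^{-1} = (1/-15)·adj(A) = [[-1/5, 28/15, 4/5], [0, -1/3, 0], [0, -4/3, -1]]
A^{-1} B = [-9/5, 0, 2]^T
C A^{-1} B = -19/5
G(0) = D - C A^{-1} B = 0 - (-19/5) = 19/5 ≈ 3.8000

3.8000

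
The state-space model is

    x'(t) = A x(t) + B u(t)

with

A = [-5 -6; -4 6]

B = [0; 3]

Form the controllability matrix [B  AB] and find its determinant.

54

AB = [[-18], [18]]
Controllability matrix C = [B  AB] = [[0, -18], [3, 18]]
det(C) = 0·18 - (-18)·3 = 0 - (-54) = 54
Since det(C) ≠ 0, rank(C) = 2 and the system is completely controllable.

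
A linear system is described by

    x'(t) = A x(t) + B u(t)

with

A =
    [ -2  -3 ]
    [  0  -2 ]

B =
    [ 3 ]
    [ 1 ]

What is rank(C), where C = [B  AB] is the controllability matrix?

AB = [[-9], [-2]]
Controllability matrix C = [B  AB] = [[3, -9], [1, -2]]
det(C) = 3·(-2) - (-9)·1 = -6 - (-9) = 3 ≠ 0, so rank(C) = 2.
rank(C) = 2 = n, so the pair (A, B) is completely controllable.

2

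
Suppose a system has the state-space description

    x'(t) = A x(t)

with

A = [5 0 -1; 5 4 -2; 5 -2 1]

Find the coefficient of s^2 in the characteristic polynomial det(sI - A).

Expand det(sI - A) for the 3×3 matrix.
p(s) = s^3 - 10s^2 + 30s - 30.
(Check: constant term = det(-A) = (-1)^3 det A = -30; coefficient of s^2 = -tr A = -10.)
The coefficient of s^2 is -10.

-10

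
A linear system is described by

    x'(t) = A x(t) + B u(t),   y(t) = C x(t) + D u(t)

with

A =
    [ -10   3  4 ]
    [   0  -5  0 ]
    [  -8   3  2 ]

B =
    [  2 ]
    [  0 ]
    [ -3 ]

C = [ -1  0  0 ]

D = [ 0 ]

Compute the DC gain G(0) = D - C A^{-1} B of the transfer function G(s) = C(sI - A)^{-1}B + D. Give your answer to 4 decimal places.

G(0) = C(-A)^{-1}B + D = -C A^{-1} B + D.
det A = -60, so A^{-1} = (1/-60)·adj(A) = [[1/6, -1/10, -1/3], [0, -1/5, 0], [2/3, -1/10, -5/6]]
A^{-1} B = [4/3, 0, 23/6]^T
C A^{-1} B = -4/3
G(0) = D - C A^{-1} B = 0 - (-4/3) = 4/3 ≈ 1.3333

1.3333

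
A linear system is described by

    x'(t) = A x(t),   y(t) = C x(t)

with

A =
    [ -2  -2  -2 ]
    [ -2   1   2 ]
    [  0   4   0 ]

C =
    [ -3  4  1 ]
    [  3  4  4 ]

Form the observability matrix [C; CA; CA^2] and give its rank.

3

CA = [[-2, 14, 14], [-14, 14, 2]]
CA^2 = [[-24, 74, 32], [0, 50, 56]]
Observability matrix O = [C; CA; CA^2] = [[-3, 4, 1], [3, 4, 4], [-2, 14, 14], [-14, 14, 2], [-24, 74, 32], [0, 50, 56]]
Take the 3×3 submatrix of O formed by rows 1, 2, 3: [[-3, 4, 1], [3, 4, 4], [-2, 14, 14]]. Its determinant is (-3)·(4·14 - 4·14) - 4·(3·14 - 4·(-2)) + 1·(3·14 - 4·(-2)) = (-3)·0 - 4·50 + 1·50 = -150 ≠ 0.
So rank(O) ≥ 3; since O has 3 columns, rank(O) = 3.
rank(O) = 3 = n, so the pair (A, C) is completely observable.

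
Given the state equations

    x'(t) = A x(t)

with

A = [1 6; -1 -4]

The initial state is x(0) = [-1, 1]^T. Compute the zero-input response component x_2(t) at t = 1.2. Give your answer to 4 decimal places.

-0.1198

det(sI - A) = s^2 - (tr A)s + det A, with tr A = 1 + (-4) = -3 and det A = 1·(-4) - 6·(-1) = -4 - (-6) = 2.
So p(s) = det(sI - A) = s^2 + 3s + 2.
Factor s^2 + 3s + 2: two numbers with sum -3 and product 2 are -1 and -2, so s^2 + 3s + 2 = (s + 1)(s + 2).
Hence p(s) = (s + 1) (s + 2), with roots -2, -1.
The eigenvalues -2, -1 are distinct and real, so A is diagonalisable and x(t) = e^{At} x(0) = V diag(e^{λ_i t}) V^{-1} x(0), where the columns of V are the eigenvectors.
λ = -2: A - (-2)I = [[3, 6], [-1, -2]]. Row 1 gives 3·v1 + 6·v2 = 0, so take v_1 = [-2, 1]^T.
λ = -1: A - (-1)I = [[2, 6], [-1, -3]]. Row 1 gives 2·v1 + 6·v2 = 0, so take v_2 = [3, -1]^T.
V = [v_1 v_2] = [[-2, 3], [1, -1]] has det V = -1, so V^{-1} = adj(V)/det V = [[1, 3], [1, 2]].
Modal coordinates z(0) = V^{-1} x(0): 1·(-1) + 3·1 = 2; 1·(-1) + 2·1 = 1; so z(0) = [2, 1]^T.
x_2(t) = Σ_i (v_i)_2 · z_i(0) · e^{λ_i t} (row 2 of V times the modal terms).
x_2(1.2) = 1·2·e^{-2·1.2} + (-1)·1·e^{-1·1.2} = 2·0.090718 + (-1)·0.301194 = -0.1198.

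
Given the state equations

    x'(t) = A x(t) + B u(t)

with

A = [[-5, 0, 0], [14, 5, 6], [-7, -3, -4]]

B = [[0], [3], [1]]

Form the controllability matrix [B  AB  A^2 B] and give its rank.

2

AB = [[0], [21], [-13]]
A^2B = [[0], [27], [-11]]
Controllability matrix C = [B  AB  A^2B] = [[0, 0, 0], [3, 21, 27], [1, -13, -11]]
Row 1 of C is identically zero, so rank(C) ≤ 2.
The 2×2 minor from rows 2, 3, columns 1, 2 is 3·(-13) - 21·1 = -39 - 21 = -60 ≠ 0, so rank(C) = 2.
rank(C) = 2 < n = 3, so the pair (A, B) is not completely controllable.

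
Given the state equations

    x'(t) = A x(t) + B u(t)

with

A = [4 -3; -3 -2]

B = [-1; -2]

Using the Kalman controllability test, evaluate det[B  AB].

AB = [[2], [7]]
Controllability matrix C = [B  AB] = [[-1, 2], [-2, 7]]
det(C) = (-1)·7 - 2·(-2) = -7 - (-4) = -3
Since det(C) ≠ 0, rank(C) = 2 and the system is completely controllable.

-3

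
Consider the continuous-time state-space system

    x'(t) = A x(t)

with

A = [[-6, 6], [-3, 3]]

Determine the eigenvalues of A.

det(sI - A) = s^2 - (tr A)s + det A, with tr A = (-6) + 3 = -3 and det A = (-6)·3 - 6·(-3) = -18 - (-18) = 0.
So p(s) = det(sI - A) = s^2 + 3s.
Factor s^2 + 3s: two numbers with sum -3 and product 0 are 0 and -3, so s^2 + 3s = s(s + 3).
Hence p(s) = s (s + 3), with roots -3, 0.
At least one eigenvalue has non-negative real part, so the system is not asymptotically stable.

-3, 0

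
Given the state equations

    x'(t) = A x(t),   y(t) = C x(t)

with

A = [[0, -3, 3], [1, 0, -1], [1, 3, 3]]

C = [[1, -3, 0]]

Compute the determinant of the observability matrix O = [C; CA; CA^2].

CA = [[-3, -3, 6]]
CA^2 = [[3, 27, 12]]
Observability matrix O = [C; CA; CA^2] = [[1, -3, 0], [-3, -3, 6], [3, 27, 12]]
Expanding along the first row, det(O) = 1·((-3)·12 - 6·27) - (-3)·((-3)·12 - 6·3) + 0·((-3)·27 - (-3)·3) = 1·(-198) - (-3)·(-54) + 0·(-72) = -360
Since det(O) ≠ 0, rank(O) = 3 and the system is completely observable.

-360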